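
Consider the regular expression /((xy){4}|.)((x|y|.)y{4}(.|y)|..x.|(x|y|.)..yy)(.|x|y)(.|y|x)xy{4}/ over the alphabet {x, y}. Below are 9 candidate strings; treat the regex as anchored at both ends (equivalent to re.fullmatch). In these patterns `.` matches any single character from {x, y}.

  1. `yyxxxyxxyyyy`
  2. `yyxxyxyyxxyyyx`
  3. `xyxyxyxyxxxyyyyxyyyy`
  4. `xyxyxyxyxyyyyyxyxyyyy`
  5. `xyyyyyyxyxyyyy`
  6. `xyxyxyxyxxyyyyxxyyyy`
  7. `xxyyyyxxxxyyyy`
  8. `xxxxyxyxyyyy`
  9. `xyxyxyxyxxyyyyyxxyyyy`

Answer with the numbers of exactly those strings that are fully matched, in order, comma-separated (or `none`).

1 → match
2 → no match — must end with `y`
3 → match
4 → match
5 → match
6 → match
7 → match
8 → match
9 → no match

1, 3, 4, 5, 6, 7, 8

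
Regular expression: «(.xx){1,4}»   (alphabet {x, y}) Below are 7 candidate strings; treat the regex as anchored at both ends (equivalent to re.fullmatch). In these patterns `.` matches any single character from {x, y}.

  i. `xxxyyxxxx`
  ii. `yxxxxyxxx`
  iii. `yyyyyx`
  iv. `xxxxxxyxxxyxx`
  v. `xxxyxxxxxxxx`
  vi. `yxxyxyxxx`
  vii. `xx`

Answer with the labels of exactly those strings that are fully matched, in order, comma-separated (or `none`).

v

i → no match
ii → no match
iii → no match — must end with `xx`
iv → no match
v → match
vi → no match
vii → no match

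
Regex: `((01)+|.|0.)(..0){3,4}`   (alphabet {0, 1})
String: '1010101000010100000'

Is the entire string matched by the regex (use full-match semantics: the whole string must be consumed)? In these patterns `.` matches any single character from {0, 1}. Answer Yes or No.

No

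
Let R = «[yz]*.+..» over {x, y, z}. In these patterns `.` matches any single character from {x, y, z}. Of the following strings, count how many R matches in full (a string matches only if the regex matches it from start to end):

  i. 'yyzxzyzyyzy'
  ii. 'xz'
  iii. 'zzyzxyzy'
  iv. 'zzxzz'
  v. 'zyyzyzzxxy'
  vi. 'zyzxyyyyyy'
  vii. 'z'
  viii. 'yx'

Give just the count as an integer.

i → match
ii → no match
iii → match
iv → match
v → match
vi → match
vii → no match
viii → no match
Total matched: 5

5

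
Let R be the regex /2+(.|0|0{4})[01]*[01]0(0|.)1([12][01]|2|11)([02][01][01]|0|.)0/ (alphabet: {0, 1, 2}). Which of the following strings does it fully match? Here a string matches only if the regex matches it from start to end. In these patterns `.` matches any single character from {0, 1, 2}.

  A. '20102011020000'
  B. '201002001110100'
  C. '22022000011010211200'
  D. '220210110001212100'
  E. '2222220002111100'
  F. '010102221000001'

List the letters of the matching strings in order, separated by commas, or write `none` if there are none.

A → no match
B → no match
C → no match
D → no match
E → no match
F → no match — must start with '2'

none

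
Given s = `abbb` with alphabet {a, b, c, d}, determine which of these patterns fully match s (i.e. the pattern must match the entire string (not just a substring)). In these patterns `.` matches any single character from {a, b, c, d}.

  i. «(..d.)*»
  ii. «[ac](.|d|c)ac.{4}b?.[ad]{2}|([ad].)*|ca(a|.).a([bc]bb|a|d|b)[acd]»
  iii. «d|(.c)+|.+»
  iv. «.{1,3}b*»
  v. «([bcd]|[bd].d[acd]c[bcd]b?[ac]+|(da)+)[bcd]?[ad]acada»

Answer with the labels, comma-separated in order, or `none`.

i → no match
ii → no match
iii → match
iv → match
v → no match — must end with `acada`

iii, iv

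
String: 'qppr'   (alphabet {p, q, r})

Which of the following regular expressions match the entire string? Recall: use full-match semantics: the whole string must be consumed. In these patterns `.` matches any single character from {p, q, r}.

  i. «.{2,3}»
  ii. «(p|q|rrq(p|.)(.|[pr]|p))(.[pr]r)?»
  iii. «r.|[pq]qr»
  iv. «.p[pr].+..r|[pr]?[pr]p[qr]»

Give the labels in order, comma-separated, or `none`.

ii

i → no match
ii → match
iii → no match
iv → no match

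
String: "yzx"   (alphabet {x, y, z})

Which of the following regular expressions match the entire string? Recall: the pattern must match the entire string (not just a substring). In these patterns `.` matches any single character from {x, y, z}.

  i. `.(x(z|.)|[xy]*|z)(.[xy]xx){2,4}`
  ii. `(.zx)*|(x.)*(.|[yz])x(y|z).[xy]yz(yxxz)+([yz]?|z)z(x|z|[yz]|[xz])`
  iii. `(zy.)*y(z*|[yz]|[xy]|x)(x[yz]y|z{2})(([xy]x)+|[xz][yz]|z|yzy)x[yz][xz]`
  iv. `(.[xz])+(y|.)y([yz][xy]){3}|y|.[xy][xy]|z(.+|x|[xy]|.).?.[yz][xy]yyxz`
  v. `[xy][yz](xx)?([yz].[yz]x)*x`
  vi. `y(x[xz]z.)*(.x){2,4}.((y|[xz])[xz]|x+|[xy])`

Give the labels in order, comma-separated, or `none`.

ii, v

i → no match — must end with "xx"
ii → match
iii → no match
iv → no match
v → match
vi → no match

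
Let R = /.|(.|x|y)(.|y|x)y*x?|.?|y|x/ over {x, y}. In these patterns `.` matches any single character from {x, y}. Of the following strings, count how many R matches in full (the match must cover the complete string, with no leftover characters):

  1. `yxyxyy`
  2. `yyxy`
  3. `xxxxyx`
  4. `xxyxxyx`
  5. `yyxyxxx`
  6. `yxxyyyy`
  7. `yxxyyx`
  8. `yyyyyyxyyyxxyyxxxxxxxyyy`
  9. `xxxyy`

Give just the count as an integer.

1 → no match
2 → no match
3 → no match
4 → no match
5 → no match
6 → no match
7 → no match
8 → no match
9 → no match
Total matched: 0

0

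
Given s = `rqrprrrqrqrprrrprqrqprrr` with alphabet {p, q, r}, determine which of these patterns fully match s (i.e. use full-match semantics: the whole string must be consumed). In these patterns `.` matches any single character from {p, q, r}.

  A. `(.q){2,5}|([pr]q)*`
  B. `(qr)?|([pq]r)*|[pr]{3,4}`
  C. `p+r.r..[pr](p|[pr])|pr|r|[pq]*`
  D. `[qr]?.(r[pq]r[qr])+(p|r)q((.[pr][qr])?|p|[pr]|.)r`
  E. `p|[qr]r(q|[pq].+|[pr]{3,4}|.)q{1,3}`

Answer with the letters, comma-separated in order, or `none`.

D

A → no match
B → no match
C → no match
D → match
E → no match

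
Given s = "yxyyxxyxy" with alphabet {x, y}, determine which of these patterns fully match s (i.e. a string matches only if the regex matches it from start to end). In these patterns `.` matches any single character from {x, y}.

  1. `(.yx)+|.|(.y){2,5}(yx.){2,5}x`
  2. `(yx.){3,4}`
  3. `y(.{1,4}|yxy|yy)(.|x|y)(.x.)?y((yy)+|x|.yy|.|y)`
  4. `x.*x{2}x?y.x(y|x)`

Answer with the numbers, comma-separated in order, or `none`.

1 → no match
2 → match
3 → no match
4 → no match — must start with "x"

2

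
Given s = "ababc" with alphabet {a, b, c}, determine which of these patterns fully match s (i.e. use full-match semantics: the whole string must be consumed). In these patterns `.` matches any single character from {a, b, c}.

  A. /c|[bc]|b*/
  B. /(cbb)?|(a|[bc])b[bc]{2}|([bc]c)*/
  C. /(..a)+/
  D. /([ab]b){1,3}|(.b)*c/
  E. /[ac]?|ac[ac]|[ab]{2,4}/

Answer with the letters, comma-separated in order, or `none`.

D

A → no match
B → no match
C → no match — must end with "a"
D → match
E → no match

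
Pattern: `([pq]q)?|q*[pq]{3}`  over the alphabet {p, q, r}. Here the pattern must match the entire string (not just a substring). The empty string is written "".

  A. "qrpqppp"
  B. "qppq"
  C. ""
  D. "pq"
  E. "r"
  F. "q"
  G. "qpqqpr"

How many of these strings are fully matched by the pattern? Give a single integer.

3

A → no match
B → match
C → match
D → match
E → no match
F → no match
G → no match
Total matched: 3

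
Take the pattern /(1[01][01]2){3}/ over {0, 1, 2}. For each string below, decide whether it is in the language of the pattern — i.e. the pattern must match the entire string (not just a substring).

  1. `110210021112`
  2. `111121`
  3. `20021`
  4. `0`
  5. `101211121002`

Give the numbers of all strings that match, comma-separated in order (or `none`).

1, 5

1. `110210021112` → match
2. `111121` → no match — must end with `2`
3. `20021` → no match — must start with `1`
4. `0` → no match — must start with `1`
5. `101211121002` → match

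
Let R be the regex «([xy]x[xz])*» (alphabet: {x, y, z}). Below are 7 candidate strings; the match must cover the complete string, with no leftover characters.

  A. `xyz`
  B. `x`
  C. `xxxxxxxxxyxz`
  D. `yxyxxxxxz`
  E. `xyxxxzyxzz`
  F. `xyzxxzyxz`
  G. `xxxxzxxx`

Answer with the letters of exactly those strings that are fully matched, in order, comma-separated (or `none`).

C

A. `xyz` → no match
B. `x` → no match
C. `xxxxxxxxxyxz` → match
D. `yxyxxxxxz` → no match
E. `xyxxxzyxzz` → no match
F. `xyzxxzyxz` → no match
G. `xxxxzxxx` → no match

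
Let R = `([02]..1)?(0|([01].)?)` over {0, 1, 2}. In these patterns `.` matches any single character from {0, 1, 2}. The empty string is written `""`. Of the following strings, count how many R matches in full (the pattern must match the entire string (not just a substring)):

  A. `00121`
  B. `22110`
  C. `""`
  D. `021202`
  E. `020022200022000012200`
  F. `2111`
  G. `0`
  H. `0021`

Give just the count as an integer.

A → no match
B → match
C → match
D → no match
E → no match
F → match
G → match
H → match
Total matched: 5

5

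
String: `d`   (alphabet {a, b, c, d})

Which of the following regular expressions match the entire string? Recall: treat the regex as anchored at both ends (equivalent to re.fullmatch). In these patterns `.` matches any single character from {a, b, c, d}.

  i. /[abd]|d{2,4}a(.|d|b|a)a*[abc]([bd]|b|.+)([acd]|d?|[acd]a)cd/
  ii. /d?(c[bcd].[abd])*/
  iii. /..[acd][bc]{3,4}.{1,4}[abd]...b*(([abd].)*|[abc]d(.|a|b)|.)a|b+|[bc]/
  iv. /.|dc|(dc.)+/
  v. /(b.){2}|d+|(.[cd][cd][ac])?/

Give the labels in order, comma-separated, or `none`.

i → match
ii → match
iii → no match
iv → match
v → match

i, ii, iv, v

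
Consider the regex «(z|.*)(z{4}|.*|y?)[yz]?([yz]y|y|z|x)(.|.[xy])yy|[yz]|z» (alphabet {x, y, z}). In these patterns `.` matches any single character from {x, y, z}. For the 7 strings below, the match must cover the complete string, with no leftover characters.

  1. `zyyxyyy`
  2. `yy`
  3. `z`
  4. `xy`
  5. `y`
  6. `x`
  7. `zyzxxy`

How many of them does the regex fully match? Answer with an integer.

1 → match
2 → no match
3 → match
4 → no match
5 → match
6 → no match
7 → no match
Total matched: 3

3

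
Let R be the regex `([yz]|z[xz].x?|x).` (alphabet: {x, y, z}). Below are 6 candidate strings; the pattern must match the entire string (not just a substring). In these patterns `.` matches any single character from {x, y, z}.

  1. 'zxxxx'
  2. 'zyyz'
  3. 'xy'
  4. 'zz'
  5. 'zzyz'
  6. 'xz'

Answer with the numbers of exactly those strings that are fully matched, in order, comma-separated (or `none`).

1, 3, 4, 5, 6

1 → match
2 → no match
3 → match
4 → match
5 → match
6 → match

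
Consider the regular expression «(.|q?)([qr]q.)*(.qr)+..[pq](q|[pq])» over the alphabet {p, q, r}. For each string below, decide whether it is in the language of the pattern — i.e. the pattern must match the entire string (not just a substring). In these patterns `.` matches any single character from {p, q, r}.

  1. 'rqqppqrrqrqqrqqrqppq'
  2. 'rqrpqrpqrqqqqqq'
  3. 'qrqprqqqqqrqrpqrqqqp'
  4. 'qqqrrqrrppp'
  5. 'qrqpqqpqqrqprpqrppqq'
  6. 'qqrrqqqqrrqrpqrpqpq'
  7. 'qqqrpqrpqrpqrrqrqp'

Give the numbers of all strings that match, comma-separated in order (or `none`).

1, 3, 4, 6

1 → match
2 → no match
3 → match
4. 'qqqrrqrrppp' → match
5 → no match
6 → match
7 → no match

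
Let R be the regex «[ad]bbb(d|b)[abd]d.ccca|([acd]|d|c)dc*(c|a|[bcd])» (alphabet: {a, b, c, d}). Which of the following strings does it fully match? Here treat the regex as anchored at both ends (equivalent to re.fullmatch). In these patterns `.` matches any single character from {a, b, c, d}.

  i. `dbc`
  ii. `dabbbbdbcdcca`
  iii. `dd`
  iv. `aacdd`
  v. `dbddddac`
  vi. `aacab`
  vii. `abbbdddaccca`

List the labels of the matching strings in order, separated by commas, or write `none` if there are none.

i. `dbc` → no match
ii → no match
iii. `dd` → no match
iv. `aacdd` → no match
v. `dbddddac` → no match
vi. `aacab` → no match
vii. `abbbdddaccca` → match

vii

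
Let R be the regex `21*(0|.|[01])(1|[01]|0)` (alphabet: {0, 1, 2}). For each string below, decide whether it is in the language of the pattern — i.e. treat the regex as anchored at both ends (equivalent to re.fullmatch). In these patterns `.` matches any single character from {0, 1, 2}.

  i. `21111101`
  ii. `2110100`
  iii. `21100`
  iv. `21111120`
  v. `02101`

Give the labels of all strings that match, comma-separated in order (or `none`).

i, iii, iv

i → match
ii → no match
iii → match
iv → match
v → no match — must start with `2`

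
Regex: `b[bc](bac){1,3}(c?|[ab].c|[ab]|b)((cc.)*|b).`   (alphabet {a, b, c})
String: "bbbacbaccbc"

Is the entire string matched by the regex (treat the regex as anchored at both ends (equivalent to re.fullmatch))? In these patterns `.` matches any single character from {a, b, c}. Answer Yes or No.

Yes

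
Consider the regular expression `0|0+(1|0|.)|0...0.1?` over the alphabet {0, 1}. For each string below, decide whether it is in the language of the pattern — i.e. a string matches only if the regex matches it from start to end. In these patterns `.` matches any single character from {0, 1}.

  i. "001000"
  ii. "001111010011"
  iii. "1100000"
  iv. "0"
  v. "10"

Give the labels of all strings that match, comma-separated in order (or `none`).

i → match
ii → no match
iii → no match — must start with "0"
iv → match
v → no match — must start with "0"

i, iv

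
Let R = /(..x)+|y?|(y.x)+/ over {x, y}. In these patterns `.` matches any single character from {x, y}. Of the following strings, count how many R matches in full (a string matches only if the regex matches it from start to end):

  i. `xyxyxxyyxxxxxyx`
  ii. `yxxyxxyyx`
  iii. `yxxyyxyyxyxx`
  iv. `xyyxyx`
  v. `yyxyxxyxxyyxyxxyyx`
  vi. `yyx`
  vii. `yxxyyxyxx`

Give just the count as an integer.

i → match
ii → match
iii → match
iv → no match
v → match
vi → match
vii → match
Total matched: 6

6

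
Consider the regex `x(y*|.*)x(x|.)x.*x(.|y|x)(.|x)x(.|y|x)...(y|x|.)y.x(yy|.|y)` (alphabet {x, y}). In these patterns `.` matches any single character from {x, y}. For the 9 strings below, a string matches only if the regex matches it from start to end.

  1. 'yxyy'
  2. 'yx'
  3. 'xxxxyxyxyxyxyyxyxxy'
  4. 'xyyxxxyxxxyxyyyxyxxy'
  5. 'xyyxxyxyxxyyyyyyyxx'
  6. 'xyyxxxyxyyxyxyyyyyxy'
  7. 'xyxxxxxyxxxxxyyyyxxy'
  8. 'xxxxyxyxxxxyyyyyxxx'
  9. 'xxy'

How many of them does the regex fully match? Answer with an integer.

1

1. 'yxyy' → no match — must start with 'x'
2. 'yx' → no match — must start with 'x'
3 → no match
4 → no match
5 → no match
6 → match
7 → no match
8 → no match
9. 'xxy' → no match
Total matched: 1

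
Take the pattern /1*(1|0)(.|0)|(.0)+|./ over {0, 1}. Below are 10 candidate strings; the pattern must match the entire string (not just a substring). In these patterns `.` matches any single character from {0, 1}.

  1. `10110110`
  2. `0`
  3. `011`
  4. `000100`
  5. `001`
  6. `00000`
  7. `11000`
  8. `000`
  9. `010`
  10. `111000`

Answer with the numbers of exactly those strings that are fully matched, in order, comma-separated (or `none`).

2

1 → no match
2 → match
3 → no match
4 → no match
5 → no match
6 → no match
7 → no match
8 → no match
9 → no match
10 → no match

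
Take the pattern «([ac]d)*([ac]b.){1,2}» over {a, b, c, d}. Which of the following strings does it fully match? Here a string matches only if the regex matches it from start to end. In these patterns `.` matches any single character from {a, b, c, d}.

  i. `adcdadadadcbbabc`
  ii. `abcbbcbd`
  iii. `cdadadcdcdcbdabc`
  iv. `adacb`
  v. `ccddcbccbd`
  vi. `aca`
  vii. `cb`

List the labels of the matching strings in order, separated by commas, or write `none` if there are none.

i, iii

i → match
ii. `abcbbcbd` → no match
iii → match
iv. `adacb` → no match
v. `ccddcbccbd` → no match
vi. `aca` → no match
vii. `cb` → no match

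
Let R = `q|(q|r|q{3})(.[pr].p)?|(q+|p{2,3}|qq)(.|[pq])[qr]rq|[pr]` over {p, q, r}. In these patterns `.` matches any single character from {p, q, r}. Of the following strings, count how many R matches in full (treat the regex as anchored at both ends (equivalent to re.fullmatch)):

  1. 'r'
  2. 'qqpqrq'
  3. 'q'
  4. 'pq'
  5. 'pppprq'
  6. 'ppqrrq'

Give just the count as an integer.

4

1. 'r' → match
2. 'qqpqrq' → match
3. 'q' → match
4. 'pq' → no match
5. 'pppprq' → no match
6. 'ppqrrq' → match
Total matched: 4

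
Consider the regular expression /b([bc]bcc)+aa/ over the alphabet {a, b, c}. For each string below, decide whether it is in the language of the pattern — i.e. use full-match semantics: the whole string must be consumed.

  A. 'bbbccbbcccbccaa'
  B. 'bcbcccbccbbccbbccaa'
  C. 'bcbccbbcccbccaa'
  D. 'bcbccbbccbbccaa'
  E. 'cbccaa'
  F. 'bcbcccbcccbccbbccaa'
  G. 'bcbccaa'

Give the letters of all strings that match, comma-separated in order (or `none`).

A, B, C, D, F, G

A → match
B → match
C → match
D → match
E → no match — must start with 'b'
F → match
G → match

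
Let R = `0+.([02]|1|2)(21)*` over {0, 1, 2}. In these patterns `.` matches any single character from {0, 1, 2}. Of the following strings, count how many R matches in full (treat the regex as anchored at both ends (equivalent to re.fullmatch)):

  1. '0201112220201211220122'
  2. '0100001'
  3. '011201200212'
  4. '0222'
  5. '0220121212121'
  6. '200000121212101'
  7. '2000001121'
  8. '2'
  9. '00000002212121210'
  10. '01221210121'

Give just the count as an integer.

1 → no match
2. '0100001' → no match
3. '011201200212' → no match
4. '0222' → no match
5 → no match
6 → no match — must start with '0'
7. '2000001121' → no match — must start with '0'
8. '2' → no match — must start with '0'
9 → no match
10. '01221210121' → no match
Total matched: 0

0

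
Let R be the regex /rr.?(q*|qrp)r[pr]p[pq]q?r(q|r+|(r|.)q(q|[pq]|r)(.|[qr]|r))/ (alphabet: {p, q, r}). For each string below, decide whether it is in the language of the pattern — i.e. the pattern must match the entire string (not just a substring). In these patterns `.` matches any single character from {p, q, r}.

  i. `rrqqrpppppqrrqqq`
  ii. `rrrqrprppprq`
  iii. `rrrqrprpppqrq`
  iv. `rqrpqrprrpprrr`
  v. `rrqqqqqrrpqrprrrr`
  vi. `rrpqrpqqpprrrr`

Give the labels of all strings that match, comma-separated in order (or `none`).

ii, iii

i → no match
ii → match
iii → match
iv → no match — must start with `rr`
v → no match
vi → no match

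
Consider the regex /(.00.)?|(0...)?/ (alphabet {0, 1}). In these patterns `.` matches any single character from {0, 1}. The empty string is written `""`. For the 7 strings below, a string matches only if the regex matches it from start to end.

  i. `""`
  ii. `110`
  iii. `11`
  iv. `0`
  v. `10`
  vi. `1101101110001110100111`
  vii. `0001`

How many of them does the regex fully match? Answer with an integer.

i → match
ii → no match
iii → no match
iv → no match
v → no match
vi → no match
vii → match
Total matched: 2

2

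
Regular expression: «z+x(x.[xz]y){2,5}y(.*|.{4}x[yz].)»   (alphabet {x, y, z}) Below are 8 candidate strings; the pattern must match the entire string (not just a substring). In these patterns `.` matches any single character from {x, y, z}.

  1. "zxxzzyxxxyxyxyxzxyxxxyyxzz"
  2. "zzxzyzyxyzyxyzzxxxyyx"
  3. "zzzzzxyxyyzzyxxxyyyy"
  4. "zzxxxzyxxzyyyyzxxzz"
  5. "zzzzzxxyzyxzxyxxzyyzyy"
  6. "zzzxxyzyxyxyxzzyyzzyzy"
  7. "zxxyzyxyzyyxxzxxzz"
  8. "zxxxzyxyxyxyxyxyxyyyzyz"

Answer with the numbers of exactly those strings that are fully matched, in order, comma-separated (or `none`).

1 → match
2 → no match
3 → no match
4 → match
5 → match
6 → match
7 → match
8 → match

1, 4, 5, 6, 7, 8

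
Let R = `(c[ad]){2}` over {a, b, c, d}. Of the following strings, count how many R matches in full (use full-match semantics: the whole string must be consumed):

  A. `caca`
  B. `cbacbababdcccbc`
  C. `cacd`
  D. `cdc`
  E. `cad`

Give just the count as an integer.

2

A → match
B → no match
C → match
D → no match
E → no match
Total matched: 2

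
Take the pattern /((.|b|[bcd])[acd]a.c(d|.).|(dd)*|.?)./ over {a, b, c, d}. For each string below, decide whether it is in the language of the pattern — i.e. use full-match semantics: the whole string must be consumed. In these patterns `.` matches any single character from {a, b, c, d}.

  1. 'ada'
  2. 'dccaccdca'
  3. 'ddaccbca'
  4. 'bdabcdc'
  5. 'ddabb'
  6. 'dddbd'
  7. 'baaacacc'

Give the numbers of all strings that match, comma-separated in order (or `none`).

1 → no match
2 → no match
3 → match
4 → no match
5 → no match
6 → no match
7 → match

3, 7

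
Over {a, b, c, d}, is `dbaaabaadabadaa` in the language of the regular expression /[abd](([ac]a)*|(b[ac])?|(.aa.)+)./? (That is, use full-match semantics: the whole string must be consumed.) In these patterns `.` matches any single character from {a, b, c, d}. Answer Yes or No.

No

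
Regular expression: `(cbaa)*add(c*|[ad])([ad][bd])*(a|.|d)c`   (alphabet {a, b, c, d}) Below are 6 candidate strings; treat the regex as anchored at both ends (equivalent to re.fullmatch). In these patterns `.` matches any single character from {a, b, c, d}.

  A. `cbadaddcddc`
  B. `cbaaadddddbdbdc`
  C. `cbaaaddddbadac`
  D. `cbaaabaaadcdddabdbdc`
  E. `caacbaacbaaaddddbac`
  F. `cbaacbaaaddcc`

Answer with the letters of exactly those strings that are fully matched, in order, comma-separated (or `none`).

B, C, F

A → no match
B → match
C → match
D → no match
E → no match
F → match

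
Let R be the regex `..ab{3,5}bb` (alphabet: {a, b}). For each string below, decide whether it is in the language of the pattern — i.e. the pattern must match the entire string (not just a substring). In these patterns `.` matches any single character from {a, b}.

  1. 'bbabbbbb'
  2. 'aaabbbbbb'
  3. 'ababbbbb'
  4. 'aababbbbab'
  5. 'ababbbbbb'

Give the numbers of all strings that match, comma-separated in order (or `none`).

1 → match
2 → match
3 → match
4 → no match — must end with 'bbb'
5 → match

1, 2, 3, 5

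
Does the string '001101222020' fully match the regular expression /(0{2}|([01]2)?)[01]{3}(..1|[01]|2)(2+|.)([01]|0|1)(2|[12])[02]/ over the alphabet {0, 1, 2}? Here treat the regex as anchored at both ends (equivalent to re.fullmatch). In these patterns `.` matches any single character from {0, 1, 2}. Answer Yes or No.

Yes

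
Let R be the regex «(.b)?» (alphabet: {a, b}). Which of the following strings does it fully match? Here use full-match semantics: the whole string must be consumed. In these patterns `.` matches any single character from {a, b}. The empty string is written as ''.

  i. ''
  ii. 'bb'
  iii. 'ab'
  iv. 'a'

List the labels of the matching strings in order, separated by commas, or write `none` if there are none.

i, ii, iii

i → match
ii → match
iii → match
iv → no match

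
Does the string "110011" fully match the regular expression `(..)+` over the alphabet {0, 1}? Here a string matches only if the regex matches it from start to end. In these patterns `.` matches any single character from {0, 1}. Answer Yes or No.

Yes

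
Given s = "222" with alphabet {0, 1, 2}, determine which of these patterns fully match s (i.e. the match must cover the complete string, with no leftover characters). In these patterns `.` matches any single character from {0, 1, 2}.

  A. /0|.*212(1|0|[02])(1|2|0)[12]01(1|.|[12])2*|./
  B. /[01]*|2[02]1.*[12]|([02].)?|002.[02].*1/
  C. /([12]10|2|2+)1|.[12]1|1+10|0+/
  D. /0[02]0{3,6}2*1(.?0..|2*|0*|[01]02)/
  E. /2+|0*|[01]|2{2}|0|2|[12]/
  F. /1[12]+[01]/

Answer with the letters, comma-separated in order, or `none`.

E

A → no match
B → no match
C → no match
D → no match — must start with "0"
E → match
F → no match — must start with "1"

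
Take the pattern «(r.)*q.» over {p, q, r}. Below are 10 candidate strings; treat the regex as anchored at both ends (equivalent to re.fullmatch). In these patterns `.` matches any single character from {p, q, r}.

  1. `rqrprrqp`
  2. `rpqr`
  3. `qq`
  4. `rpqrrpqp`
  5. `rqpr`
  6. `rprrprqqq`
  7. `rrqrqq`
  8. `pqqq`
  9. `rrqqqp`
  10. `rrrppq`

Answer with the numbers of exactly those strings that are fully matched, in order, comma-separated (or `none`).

1, 2, 3

1 → match
2 → match
3 → match
4 → no match
5 → no match
6 → no match
7 → no match
8 → no match
9 → no match
10 → no match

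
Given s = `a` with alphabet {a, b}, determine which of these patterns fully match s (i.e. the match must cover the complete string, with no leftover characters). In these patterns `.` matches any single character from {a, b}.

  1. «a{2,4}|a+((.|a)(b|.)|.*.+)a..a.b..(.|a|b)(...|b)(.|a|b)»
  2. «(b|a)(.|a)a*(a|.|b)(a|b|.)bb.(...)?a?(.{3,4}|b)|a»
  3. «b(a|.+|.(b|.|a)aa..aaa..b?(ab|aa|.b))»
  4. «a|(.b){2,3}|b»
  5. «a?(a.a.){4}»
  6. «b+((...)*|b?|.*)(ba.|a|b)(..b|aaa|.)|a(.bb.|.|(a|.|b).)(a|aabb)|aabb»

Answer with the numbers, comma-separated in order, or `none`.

2, 4

1 → no match
2 → match
3 → no match — must start with `b`
4 → match
5 → no match
6 → no match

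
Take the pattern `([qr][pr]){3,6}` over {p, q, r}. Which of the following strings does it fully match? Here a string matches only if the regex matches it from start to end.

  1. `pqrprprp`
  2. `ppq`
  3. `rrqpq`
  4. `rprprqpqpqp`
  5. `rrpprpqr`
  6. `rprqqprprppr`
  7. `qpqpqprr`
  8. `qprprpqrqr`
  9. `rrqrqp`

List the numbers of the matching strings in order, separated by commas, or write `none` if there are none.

7, 8, 9

1 → no match
2 → no match
3 → no match
4 → no match
5 → no match
6 → no match
7 → match
8 → match
9 → match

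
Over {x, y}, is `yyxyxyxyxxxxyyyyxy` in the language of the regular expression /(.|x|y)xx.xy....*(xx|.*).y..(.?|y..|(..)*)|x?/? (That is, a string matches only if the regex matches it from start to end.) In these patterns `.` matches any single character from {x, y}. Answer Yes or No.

No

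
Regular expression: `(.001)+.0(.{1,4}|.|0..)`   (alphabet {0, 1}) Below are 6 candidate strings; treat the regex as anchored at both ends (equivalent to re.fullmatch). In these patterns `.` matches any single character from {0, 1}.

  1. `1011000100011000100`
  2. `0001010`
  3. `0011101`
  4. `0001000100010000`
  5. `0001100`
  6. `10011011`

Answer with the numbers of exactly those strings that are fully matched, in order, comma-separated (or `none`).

4, 5, 6

1 → no match
2. `0001010` → no match
3. `0011101` → no match
4 → match
5. `0001100` → match
6. `10011011` → match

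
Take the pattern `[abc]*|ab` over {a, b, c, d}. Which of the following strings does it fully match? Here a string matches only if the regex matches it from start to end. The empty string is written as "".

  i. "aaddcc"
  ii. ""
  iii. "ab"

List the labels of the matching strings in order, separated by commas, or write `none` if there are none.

i → no match
ii → match
iii → match

ii, iii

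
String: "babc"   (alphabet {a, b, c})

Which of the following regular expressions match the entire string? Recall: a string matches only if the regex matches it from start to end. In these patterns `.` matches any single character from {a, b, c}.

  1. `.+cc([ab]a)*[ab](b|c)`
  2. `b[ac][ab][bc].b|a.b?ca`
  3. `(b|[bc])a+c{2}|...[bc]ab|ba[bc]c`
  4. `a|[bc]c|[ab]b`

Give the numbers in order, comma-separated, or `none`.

1 → no match
2 → no match
3 → match
4 → no match

3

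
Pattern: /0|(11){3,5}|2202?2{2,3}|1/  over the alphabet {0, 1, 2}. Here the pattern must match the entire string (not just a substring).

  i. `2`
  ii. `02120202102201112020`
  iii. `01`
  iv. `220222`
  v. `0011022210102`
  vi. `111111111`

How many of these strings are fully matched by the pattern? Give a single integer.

1

i → no match
ii → no match
iii → no match
iv → match
v → no match
vi → no match
Total matched: 1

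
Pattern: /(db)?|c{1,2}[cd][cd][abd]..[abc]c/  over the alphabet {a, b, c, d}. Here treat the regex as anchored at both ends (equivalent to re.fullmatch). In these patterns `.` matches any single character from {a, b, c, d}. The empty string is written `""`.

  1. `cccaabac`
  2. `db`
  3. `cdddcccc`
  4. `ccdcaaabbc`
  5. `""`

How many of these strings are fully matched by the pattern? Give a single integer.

1 → match
2 → match
3 → match
4 → no match
5 → match
Total matched: 4

4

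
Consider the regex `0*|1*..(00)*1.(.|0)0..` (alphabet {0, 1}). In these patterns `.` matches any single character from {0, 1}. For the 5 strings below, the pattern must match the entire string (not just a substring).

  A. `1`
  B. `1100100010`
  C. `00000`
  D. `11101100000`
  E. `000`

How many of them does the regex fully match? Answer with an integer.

4

A → no match
B → match
C → match
D → match
E → match
Total matched: 4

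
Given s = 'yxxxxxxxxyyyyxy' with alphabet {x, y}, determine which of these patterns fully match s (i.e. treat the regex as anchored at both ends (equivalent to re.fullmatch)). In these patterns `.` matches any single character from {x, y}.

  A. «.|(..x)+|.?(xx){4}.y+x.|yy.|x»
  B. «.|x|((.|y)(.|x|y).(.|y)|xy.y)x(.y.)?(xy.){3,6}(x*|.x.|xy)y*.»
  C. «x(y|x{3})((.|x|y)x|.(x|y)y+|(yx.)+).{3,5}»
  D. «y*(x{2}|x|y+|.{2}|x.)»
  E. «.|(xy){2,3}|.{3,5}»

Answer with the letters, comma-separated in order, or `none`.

A

A → match
B → no match
C → no match — must start with 'x'
D → no match
E → no match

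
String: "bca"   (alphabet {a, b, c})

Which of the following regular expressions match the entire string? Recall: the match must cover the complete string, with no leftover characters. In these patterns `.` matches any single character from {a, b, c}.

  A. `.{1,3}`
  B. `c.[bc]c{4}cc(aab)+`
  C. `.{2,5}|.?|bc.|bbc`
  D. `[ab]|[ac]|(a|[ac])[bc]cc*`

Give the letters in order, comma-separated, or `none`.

A → match
B → no match — must start with "c"
C → match
D → no match

A, C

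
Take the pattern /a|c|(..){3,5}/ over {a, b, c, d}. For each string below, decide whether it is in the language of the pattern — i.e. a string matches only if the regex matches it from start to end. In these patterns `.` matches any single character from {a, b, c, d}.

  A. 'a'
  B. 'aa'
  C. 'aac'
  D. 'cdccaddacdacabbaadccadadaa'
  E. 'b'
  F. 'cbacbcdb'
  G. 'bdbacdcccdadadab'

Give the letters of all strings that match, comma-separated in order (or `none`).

A, F

A → match
B → no match
C → no match
D → no match
E → no match
F → match
G → no match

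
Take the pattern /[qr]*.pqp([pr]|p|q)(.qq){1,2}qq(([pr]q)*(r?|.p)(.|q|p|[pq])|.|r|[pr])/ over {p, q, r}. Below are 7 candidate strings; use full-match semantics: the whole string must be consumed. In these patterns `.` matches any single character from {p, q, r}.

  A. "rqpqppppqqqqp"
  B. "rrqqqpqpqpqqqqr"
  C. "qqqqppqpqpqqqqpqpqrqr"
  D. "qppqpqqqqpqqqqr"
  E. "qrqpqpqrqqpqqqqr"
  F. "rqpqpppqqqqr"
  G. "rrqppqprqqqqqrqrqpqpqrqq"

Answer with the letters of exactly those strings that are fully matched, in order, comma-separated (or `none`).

A → no match
B → match
C → match
D → match
E → match
F → match
G → match

B, C, D, E, F, G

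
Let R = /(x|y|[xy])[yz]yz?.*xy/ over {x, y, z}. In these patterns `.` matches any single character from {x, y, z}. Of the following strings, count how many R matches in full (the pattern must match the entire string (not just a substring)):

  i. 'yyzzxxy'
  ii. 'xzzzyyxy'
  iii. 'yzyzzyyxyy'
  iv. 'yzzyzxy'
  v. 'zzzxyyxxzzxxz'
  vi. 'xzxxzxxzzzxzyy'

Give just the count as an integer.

i. 'yyzzxxy' → no match
ii. 'xzzzyyxy' → no match
iii. 'yzyzzyyxyy' → no match — must end with 'xy'
iv. 'yzzyzxy' → no match
v → no match — must end with 'xy'
vi → no match — must end with 'xy'
Total matched: 0

0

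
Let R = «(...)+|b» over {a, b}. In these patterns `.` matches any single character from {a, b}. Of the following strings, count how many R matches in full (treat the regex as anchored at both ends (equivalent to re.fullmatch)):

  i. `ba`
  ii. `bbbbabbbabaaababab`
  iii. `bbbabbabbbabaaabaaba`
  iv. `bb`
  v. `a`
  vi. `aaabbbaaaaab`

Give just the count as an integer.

2

i → no match
ii → match
iii → no match
iv → no match
v → no match
vi → match
Total matched: 2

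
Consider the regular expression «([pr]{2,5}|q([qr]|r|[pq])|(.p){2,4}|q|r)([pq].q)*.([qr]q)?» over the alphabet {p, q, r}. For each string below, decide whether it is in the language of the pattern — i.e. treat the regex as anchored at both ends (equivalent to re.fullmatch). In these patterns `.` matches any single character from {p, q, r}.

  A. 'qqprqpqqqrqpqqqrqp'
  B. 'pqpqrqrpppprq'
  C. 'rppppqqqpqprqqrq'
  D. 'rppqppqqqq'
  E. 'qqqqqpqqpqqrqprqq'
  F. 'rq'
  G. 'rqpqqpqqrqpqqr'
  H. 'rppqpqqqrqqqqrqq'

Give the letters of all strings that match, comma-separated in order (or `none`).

A → match
B → no match
C → match
D → match
E → match
F → match
G → match
H → match

A, C, D, E, F, G, H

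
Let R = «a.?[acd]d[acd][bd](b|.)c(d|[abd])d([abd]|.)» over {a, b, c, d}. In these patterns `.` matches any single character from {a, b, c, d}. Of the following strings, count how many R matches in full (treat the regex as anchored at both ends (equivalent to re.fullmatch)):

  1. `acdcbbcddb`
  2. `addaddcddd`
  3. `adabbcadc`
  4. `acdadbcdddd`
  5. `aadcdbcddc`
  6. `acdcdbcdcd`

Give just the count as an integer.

1 → match
2 → match
3 → no match
4 → no match
5 → match
6 → no match
Total matched: 3

3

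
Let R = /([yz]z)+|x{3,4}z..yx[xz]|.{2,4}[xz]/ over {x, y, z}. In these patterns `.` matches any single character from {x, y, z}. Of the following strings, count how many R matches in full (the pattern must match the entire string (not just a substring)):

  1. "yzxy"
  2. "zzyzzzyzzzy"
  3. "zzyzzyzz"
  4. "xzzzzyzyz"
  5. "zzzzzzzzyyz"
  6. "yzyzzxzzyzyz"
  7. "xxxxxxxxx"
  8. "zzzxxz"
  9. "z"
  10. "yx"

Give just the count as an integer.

1 → no match
2 → no match
3 → no match
4 → no match
5 → no match
6 → no match
7 → no match
8 → no match
9 → no match
10 → no match
Total matched: 0

0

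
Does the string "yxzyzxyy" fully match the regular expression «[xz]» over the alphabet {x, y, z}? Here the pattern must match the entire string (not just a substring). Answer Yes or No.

No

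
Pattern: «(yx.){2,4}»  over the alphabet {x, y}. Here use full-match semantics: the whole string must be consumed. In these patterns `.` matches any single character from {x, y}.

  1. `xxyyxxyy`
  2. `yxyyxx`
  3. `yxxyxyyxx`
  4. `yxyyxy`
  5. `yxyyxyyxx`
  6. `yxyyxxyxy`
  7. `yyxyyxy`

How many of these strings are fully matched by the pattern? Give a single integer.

1 → no match — must start with `yx`
2 → match
3 → match
4 → match
5 → match
6 → match
7 → no match — must start with `yx`
Total matched: 5

5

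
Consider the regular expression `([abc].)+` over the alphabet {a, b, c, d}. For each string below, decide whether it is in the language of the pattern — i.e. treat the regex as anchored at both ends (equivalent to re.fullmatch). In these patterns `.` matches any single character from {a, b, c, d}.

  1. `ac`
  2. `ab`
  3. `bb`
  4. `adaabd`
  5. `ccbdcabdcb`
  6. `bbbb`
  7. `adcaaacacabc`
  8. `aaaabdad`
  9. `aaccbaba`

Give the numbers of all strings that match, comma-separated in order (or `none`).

1, 2, 3, 4, 5, 6, 7, 8, 9

1 → match
2 → match
3 → match
4 → match
5 → match
6 → match
7 → match
8 → match
9 → match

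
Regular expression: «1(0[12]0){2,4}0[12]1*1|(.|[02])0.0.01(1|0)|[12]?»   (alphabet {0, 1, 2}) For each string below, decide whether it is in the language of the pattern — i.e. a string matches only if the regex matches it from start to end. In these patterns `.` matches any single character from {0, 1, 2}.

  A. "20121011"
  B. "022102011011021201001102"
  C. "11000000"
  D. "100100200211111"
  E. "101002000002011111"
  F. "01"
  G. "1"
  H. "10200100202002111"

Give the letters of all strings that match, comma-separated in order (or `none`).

A → no match
B → no match
C → no match
D → no match
E → no match
F → no match
G → match
H → no match

G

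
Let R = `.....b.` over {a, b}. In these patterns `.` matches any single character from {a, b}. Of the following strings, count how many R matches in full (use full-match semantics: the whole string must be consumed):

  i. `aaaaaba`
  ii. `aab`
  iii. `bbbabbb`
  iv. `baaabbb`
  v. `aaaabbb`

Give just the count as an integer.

4

i → match
ii → no match
iii → match
iv → match
v → match
Total matched: 4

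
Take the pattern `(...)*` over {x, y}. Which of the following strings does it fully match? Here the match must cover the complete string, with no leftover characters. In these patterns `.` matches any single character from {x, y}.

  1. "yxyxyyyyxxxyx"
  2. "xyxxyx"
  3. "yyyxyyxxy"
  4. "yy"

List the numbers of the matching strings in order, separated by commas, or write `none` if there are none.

1 → no match
2 → match
3 → match
4 → no match

2, 3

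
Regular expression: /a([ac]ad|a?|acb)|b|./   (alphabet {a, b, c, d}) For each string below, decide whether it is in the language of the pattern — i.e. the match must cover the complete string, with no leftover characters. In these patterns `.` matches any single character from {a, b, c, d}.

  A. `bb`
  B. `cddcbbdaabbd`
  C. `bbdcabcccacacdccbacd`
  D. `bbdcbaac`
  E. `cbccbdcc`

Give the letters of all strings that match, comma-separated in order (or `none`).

none

A → no match
B → no match
C → no match
D → no match
E → no match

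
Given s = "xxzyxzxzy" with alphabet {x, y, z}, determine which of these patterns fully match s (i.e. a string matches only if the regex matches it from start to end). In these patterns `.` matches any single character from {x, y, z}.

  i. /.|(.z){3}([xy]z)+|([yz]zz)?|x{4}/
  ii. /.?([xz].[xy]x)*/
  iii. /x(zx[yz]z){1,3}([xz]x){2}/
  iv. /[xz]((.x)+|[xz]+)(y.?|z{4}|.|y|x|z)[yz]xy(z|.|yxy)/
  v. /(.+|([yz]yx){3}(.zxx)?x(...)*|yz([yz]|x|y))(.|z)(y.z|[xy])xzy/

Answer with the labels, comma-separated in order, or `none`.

v

i → no match
ii → no match
iii → no match — must start with "xzx"
iv → no match
v → match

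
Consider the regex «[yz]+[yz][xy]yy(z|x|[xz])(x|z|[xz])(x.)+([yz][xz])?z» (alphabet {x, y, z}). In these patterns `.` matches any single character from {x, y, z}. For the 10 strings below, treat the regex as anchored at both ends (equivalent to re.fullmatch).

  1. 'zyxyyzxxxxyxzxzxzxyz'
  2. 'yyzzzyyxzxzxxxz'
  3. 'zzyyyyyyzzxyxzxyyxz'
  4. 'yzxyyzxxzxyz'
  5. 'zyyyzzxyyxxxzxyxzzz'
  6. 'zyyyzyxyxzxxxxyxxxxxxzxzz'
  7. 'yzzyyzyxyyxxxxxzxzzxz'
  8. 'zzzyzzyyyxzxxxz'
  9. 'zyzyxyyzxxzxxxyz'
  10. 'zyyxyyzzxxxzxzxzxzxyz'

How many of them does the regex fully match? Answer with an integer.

6

1 → match
2 → no match
3 → match
4 → match
5 → no match
6 → no match
7 → match
8 → no match
9 → match
10 → match
Total matched: 6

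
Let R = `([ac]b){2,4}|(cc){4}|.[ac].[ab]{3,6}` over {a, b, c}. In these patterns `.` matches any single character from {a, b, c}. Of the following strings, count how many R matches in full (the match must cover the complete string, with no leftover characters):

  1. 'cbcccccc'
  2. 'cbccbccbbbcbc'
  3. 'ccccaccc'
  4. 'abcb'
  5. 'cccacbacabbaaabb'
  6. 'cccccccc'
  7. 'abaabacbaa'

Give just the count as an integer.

2

1 → no match
2 → no match
3 → no match
4 → match
5 → no match
6 → match
7 → no match
Total matched: 2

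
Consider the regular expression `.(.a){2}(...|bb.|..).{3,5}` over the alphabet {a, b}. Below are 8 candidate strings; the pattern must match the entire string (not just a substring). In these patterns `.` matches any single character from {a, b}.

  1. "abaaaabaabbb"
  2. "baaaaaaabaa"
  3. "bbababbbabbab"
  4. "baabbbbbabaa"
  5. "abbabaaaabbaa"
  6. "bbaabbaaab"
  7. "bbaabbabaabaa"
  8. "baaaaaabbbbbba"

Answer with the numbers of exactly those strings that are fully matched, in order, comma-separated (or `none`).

1, 2, 3

1 → match
2 → match
3 → match
4 → no match
5 → no match
6 → no match
7 → no match
8 → no match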